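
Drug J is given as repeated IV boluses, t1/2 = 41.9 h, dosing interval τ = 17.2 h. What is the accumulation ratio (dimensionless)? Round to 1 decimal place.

k = ln2 / t½ = 0.693147 / 41.9 = 0.01654 h⁻¹
e^(−kτ) = e^(−0.01654 × 17.2) = 0.7524
Accumulation ratio R = 1 / (1 − e^(−kτ)) = 1 / (1 − 0.7524) = 4.039

4.0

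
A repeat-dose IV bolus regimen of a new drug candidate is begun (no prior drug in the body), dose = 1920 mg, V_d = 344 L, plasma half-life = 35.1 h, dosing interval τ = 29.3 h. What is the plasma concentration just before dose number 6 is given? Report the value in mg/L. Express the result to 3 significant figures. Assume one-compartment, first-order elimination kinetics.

6.73 mg/L

C₀ per dose = Dose / Vd = 1920 / 344 = 5.581 mg/L
k = ln2 / t½ = 0.693147 / 35.1 = 0.01975 h⁻¹
Fraction remaining after one interval: r = e^(−kτ) = e^(−0.01975 × 29.3) = 0.5606
Before dose 6, 5 doses have been given (aged 1τ, 2τ, 3τ, 4τ, 5τ).
C_trough = C₀ × (r + r² + … + r^5) = C₀ × r(1−r^5)/(1−r)
        = 5.581 × 0.5606 × (1 − 0.05537) / (1 − 0.5606) = 6.726 mg/L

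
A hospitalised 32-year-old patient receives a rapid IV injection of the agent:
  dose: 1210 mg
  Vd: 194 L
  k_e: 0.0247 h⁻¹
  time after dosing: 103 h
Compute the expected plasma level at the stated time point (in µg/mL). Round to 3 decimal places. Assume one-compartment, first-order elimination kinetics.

0.490 µg/mL

C₀ = Dose / Vd = 1210 / 194 = 6.237 mg/L
C = C₀ · e^(−k·t) = 6.237 × e^(−0.02470 × 103)
  = 6.237 × 0.07854 = 0.4899 mg/L
(0.4899 mg/L = 0.4899 µg/mL)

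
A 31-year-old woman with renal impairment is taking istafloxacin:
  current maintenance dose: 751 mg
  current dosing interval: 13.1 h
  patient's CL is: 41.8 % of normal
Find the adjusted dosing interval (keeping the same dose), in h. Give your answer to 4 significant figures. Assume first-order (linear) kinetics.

31.34 h

To keep the same average steady-state level, dosing rate must scale with clearance.
CL ratio = 41.8 / 100 = 0.4180
New interval (same dose) = 13.1 / 0.4180 = 31.34 h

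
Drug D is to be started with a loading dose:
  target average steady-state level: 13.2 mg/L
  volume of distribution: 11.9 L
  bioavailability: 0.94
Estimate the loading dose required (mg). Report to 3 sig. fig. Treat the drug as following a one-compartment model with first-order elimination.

LD = Css × Vd / F = 13.2 × 11.9 / 0.94 = 167.1 mg

167 mg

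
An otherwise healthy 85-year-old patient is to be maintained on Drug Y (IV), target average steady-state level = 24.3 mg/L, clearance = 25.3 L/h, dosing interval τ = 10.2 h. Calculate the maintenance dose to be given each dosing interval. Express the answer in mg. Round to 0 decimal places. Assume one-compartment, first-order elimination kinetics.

At steady state, Dose/τ = Css × CL.
Dose = Css × CL × τ = 24.3 × 25.30 × 10.2 = 6271 mg

6271 mg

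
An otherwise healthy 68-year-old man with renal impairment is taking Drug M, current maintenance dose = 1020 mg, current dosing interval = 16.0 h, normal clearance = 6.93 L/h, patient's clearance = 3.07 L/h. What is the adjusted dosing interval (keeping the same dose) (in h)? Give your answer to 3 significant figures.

36.1 h

To keep the same average steady-state level, dosing rate must scale with clearance.
CL ratio = 3.07 / 6.93 = 0.4430
New interval (same dose) = 16.0 / 0.4430 = 36.12 h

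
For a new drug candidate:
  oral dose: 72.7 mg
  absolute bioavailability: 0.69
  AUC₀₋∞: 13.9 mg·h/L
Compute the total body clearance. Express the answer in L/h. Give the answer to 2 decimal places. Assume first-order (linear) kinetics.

CL = F·Dose / AUC = 0.69 × 72.7 / 13.9 = 3.609 L/h

3.61 L/h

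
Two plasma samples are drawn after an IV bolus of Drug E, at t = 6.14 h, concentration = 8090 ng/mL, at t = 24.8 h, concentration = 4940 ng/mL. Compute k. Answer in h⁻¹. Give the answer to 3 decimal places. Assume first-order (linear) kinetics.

k = ln(C₁/C₂) / (t₂ − t₁) = ln(8090/4940) / (24.8 − 6.14)
  = 0.4933 / 18.66 = 0.02644 h⁻¹

0.026 h⁻¹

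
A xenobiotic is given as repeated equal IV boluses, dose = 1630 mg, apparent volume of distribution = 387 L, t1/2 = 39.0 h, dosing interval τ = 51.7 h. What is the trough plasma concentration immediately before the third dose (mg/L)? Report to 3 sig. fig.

2.35 mg/L

C₀ per dose = Dose / Vd = 1630 / 387 = 4.212 mg/L
k = ln2 / t½ = 0.693147 / 39.0 = 0.01777 h⁻¹
Fraction remaining after one interval: r = e^(−kτ) = e^(−0.01777 × 51.7) = 0.3990
Before dose 3, 2 doses have been given (aged 1τ, 2τ).
C_trough = C₀ × (r + r²) = 4.212 × (0.3990 + 0.1592) = 2.351 mg/L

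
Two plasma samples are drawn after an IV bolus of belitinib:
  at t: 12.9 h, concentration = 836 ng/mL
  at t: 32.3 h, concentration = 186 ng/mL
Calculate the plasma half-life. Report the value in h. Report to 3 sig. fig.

k = ln(C₁/C₂) / (t₂ − t₁) = ln(836/186) / (32.3 − 12.9)
  = 1.503 / 19.40 = 0.07747 h⁻¹
t½ = ln2 / k = 0.693147 / 0.07747 = 8.947 h

8.95 h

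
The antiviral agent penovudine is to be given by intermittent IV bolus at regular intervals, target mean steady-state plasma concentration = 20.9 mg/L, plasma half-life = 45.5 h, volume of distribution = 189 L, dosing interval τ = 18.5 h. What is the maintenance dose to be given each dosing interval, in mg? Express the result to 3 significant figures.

1110 mg

k = ln2 / t½ = 0.693147 / 45.5 = 0.01523 h⁻¹
CL = k × Vd = 0.01523 × 189 = 2.878 L/h
At steady state, Dose/τ = Css × CL.
Dose = Css × CL × τ = 20.9 × 2.878 × 18.5 = 1113 mg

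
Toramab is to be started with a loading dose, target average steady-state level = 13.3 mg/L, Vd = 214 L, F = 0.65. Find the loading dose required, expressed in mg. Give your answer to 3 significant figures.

LD = Css × Vd / F = 13.3 × 214 / 0.65 = 4379 mg

4380 mg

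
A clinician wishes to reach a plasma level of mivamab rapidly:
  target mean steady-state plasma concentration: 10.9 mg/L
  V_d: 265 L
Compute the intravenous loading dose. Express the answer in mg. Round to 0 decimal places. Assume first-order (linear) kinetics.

LD = Css × Vd = 10.9 × 265 = 2889 mg

2889 mg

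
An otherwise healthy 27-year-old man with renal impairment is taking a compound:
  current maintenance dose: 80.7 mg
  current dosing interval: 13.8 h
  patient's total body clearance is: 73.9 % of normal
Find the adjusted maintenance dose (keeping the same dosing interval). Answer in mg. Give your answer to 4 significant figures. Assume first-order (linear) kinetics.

To keep the same average steady-state level, dosing rate must scale with clearance.
CL ratio = 73.9 / 100 = 0.7390
New dose (same interval) = 80.7 × 0.7390 = 59.64 mg

59.64 mg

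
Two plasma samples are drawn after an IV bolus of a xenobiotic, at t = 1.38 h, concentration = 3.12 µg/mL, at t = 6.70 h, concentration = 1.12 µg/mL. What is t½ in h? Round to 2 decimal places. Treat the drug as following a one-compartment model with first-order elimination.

3.60 h

k = ln(C₁/C₂) / (t₂ − t₁) = ln(3.12/1.12) / (6.70 − 1.38)
  = 1.025 / 5.320 = 0.1927 h⁻¹
t½ = ln2 / k = 0.693147 / 0.1927 = 3.597 h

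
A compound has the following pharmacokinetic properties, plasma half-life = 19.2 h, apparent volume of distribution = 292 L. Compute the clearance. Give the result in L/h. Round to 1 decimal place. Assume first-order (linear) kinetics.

10.5 L/h

k = ln2 / t½ = 0.693147 / 19.2 = 0.03610 h⁻¹
CL = k × Vd = 0.03610 × 292 = 10.54 L/h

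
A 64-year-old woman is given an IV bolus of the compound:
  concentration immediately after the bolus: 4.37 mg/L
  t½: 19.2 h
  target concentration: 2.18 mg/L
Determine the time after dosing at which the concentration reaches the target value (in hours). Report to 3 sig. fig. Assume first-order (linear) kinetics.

19.3 h

k = ln2 / t½ = 0.693147 / 19.2 = 0.03610 h⁻¹
t = ln(C₀ / C) / k = ln(4.370 / 2.18) / 0.03610
  = ln(2.005) / 0.03610 = 0.6956 / 0.03610 = 19.27 h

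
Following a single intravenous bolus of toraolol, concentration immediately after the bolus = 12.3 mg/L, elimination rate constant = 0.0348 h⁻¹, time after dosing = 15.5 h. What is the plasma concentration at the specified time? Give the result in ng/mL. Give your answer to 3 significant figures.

C = C₀ · e^(−k·t) = 12.30 × e^(−0.03480 × 15.5)
  = 12.30 × 0.5831 = 7.172 mg/L
Convert: 7.172 mg/L × 1000 = 7172 ng/mL

7170 ng/mL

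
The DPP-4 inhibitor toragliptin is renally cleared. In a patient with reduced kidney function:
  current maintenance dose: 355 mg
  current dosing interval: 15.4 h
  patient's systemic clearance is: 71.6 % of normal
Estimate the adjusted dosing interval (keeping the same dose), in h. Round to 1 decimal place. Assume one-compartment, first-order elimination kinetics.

21.5 h

To keep the same average steady-state level, dosing rate must scale with clearance.
CL ratio = 71.6 / 100 = 0.7160
New interval (same dose) = 15.4 / 0.7160 = 21.51 h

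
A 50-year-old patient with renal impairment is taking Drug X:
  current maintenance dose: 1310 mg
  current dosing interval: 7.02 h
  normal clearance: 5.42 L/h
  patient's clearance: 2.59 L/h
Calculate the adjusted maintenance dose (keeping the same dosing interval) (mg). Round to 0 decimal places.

To keep the same average steady-state level, dosing rate must scale with clearance.
CL ratio = 2.59 / 5.42 = 0.4779
New dose (same interval) = 1310 × 0.4779 = 626.0 mg

626 mg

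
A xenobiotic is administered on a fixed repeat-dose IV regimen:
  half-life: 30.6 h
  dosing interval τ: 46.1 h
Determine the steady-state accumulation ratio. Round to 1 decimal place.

1.5

k = ln2 / t½ = 0.693147 / 30.6 = 0.02265 h⁻¹
e^(−kτ) = e^(−0.02265 × 46.1) = 0.3520
Accumulation ratio R = 1 / (1 − e^(−kτ)) = 1 / (1 − 0.3520) = 1.543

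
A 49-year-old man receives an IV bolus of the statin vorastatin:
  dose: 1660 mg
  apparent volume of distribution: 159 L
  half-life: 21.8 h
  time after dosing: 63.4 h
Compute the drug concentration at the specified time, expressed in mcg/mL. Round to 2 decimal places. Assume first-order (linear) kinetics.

1.39 mcg/mL

C₀ = Dose / Vd = 1660 / 159 = 10.44 mg/L
k = ln2 / t½ = 0.693147 / 21.8 = 0.03180 h⁻¹
C = C₀ · e^(−k·t) = 10.44 × e^(−0.03180 × 63.4)
  = 10.44 × 0.1332 = 1.391 mg/L
(1.391 mg/L = 1.391 mcg/mL)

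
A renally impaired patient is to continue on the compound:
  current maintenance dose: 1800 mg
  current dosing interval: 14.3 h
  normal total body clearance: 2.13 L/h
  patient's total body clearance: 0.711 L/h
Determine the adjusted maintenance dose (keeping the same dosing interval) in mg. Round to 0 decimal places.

To keep the same average steady-state level, dosing rate must scale with clearance.
CL ratio = 0.711 / 2.13 = 0.3338
New dose (same interval) = 1800 × 0.3338 = 600.8 mg

601 mg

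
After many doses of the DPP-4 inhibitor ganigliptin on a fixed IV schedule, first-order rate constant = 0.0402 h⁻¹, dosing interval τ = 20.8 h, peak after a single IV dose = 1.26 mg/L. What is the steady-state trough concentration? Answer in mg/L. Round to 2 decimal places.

0.96 mg/L

e^(−kτ) = e^(−0.04020 × 20.8) = 0.4334
Accumulation ratio R = 1 / (1 − e^(−kτ)) = 1 / (1 − 0.4334) = 1.765
Steady-state trough = C₀ × R × e^(−kτ) = 1.26 × 1.765 × 0.4334 = 0.9638 mg/L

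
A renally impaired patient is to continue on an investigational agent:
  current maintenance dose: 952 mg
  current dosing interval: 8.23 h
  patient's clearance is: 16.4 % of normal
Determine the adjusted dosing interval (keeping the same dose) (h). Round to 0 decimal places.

50 h

To keep the same average steady-state level, dosing rate must scale with clearance.
CL ratio = 16.4 / 100 = 0.1640
New interval (same dose) = 8.23 / 0.1640 = 50.18 h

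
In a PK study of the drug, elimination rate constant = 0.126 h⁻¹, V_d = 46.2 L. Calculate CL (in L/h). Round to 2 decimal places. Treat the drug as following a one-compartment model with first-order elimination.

CL = k × Vd = 0.126 × 46.2 = 5.821 L/h

5.82 L/h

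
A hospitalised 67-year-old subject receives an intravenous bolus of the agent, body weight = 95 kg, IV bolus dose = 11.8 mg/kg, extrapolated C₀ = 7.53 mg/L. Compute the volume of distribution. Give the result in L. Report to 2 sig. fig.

Dose = 11.8 × 95 = 1121 mg
Vd = Dose / C₀ = 1121 / 7.53 = 148.9 L

150 L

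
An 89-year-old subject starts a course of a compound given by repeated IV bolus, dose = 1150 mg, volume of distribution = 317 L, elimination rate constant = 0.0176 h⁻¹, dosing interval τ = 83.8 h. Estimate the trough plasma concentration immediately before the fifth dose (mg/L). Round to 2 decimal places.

C₀ per dose = Dose / Vd = 1150 / 317 = 3.628 mg/L
Fraction remaining after one interval: r = e^(−kτ) = e^(−0.01760 × 83.8) = 0.2288
Before dose 5, 4 doses have been given (aged 1τ, 2τ, 3τ, 4τ).
C_trough = C₀ × (r + r² + … + r^4) = C₀ × r(1−r^4)/(1−r)
        = 3.628 × 0.2288 × (1 − 0.002740) / (1 − 0.2288) = 1.073 mg/L

1.07 mg/L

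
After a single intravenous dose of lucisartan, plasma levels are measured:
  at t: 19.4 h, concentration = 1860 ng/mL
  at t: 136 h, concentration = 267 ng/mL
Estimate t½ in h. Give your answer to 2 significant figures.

k = ln(C₁/C₂) / (t₂ − t₁) = ln(1860/267) / (136 − 19.4)
  = 1.941 / 116.6 = 0.01665 h⁻¹
t½ = ln2 / k = 0.693147 / 0.01665 = 41.63 h

42 h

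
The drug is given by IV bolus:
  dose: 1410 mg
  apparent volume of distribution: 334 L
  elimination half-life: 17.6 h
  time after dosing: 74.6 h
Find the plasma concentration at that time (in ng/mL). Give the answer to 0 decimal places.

224 ng/mL

C₀ = Dose / Vd = 1410 / 334 = 4.222 mg/L
k = ln2 / t½ = 0.693147 / 17.6 = 0.03938 h⁻¹
C = C₀ · e^(−k·t) = 4.222 × e^(−0.03938 × 74.6)
  = 4.222 × 0.05298 = 0.2237 mg/L
Convert: 0.2237 mg/L × 1000 = 223.7 ng/mL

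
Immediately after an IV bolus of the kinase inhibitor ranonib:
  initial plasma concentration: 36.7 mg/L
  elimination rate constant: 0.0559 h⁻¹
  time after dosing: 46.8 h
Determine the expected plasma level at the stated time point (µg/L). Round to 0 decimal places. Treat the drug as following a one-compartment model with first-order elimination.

2682 µg/L

C = C₀ · e^(−k·t) = 36.70 × e^(−0.05590 × 46.8)
  = 36.70 × 0.07309 = 2.682 mg/L
Convert: 2.682 mg/L × 1000 = 2682 µg/L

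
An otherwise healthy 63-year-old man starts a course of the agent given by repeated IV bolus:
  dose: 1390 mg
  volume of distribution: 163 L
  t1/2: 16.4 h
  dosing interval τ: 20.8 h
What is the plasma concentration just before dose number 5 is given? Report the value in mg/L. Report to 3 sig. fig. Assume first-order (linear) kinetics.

C₀ per dose = Dose / Vd = 1390 / 163 = 8.528 mg/L
k = ln2 / t½ = 0.693147 / 16.4 = 0.04227 h⁻¹
Fraction remaining after one interval: r = e^(−kτ) = e^(−0.04227 × 20.8) = 0.4151
Before dose 5, 4 doses have been given (aged 1τ, 2τ, 3τ, 4τ).
C_trough = C₀ × (r + r² + … + r^4) = C₀ × r(1−r^4)/(1−r)
        = 8.528 × 0.4151 × (1 − 0.02969) / (1 − 0.4151) = 5.873 mg/L

5.87 mg/L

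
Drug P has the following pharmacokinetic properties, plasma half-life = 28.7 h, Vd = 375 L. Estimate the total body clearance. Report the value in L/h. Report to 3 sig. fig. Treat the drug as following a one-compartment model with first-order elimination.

k = ln2 / t½ = 0.693147 / 28.7 = 0.02415 h⁻¹
CL = k × Vd = 0.02415 × 375 = 9.056 L/h

9.06 L/h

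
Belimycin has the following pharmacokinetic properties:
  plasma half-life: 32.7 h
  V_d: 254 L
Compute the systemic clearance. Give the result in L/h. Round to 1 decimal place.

k = ln2 / t½ = 0.693147 / 32.7 = 0.02120 h⁻¹
CL = k × Vd = 0.02120 × 254 = 5.385 L/h

5.4 L/h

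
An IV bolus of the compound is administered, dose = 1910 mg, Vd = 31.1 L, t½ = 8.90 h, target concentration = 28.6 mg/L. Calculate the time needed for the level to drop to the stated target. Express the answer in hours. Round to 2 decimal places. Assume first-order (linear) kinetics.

C₀ = Dose / Vd = 1910 / 31.1 = 61.41 mg/L
k = ln2 / t½ = 0.693147 / 8.90 = 0.07788 h⁻¹
t = ln(C₀ / C) / k = ln(61.41 / 28.6) / 0.07788
  = ln(2.147) / 0.07788 = 0.7641 / 0.07788 = 9.811 h

9.81 h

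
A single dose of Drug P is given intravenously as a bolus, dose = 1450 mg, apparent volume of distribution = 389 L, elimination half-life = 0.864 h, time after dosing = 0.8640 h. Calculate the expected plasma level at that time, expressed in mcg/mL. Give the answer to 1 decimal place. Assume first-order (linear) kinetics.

1.9 mcg/mL

C₀ = Dose / Vd = 1450 / 389 = 3.728 mg/L
k = ln2 / t½ = 0.693147 / 0.864 = 0.8023 h⁻¹
t / t½ = 0.8640 / 0.864 = 1 half-lives
C = C₀ × (1/2)^1 = 3.728 × 0.5000 = 1.864 mg/L
(1.864 mg/L = 1.864 mcg/mL)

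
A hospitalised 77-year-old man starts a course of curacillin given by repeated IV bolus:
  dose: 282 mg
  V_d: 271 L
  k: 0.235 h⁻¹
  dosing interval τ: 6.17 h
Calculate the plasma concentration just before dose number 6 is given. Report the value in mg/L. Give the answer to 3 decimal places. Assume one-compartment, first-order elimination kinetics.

0.319 mg/L

C₀ per dose = Dose / Vd = 282 / 271 = 1.041 mg/L
Fraction remaining after one interval: r = e^(−kτ) = e^(−0.2350 × 6.17) = 0.2346
Before dose 6, 5 doses have been given (aged 1τ, 2τ, 3τ, 4τ, 5τ).
C_trough = C₀ × (r + r² + … + r^5) = C₀ × r(1−r^5)/(1−r)
        = 1.041 × 0.2346 × (1 − 0.0007106) / (1 − 0.2346) = 0.3188 mg/L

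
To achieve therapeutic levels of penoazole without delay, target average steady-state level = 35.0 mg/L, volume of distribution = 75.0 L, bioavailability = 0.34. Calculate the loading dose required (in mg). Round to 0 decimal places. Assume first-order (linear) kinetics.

7721 mg

LD = Css × Vd / F = 35.0 × 75.0 / 0.34 = 7721 mg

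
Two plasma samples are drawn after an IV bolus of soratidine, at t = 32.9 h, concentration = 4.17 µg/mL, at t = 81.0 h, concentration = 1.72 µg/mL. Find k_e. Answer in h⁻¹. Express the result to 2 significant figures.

k = ln(C₁/C₂) / (t₂ − t₁) = ln(4.17/1.72) / (81.0 − 32.9)
  = 0.8856 / 48.10 = 0.01841 h⁻¹

0.018 h⁻¹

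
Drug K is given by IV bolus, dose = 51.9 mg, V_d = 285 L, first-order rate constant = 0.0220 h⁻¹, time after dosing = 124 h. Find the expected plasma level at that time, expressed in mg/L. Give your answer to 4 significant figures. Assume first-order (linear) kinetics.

C₀ = Dose / Vd = 51.90 / 285 = 0.1821 mg/L
C = C₀ · e^(−k·t) = 0.1821 × e^(−0.02200 × 124)
  = 0.1821 × 0.06535 = 0.01190 mg/L

0.01190 mg/L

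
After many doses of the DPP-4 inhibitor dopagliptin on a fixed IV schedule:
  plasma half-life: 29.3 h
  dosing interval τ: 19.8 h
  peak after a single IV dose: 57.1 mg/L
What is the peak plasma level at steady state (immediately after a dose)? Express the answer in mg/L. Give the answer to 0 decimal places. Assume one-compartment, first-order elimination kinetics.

k = ln2 / t½ = 0.693147 / 29.3 = 0.02366 h⁻¹
e^(−kτ) = e^(−0.02366 × 19.8) = 0.6260
Accumulation ratio R = 1 / (1 − e^(−kτ)) = 1 / (1 − 0.6260) = 2.674
Steady-state peak = C₀ × R = 57.1 × 2.674 = 152.7 mg/L

153 mg/L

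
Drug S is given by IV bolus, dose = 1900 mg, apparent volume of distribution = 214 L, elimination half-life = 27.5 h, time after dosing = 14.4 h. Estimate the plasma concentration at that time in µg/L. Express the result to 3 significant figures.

6180 µg/L

C₀ = Dose / Vd = 1900 / 214 = 8.879 mg/L
k = ln2 / t½ = 0.693147 / 27.5 = 0.02521 h⁻¹
C = C₀ · e^(−k·t) = 8.879 × e^(−0.02521 × 14.4)
  = 8.879 × 0.6956 = 6.176 mg/L
Convert: 6.176 mg/L × 1000 = 6176 µg/L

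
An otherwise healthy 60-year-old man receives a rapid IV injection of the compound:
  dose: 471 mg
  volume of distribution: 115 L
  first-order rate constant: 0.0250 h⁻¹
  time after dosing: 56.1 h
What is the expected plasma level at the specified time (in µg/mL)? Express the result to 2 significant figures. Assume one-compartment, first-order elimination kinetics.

1.0 µg/mL

C₀ = Dose / Vd = 471.0 / 115 = 4.096 mg/L
C = C₀ · e^(−k·t) = 4.096 × e^(−0.02500 × 56.1)
  = 4.096 × 0.2460 = 1.008 mg/L
(1.008 mg/L = 1.008 µg/mL)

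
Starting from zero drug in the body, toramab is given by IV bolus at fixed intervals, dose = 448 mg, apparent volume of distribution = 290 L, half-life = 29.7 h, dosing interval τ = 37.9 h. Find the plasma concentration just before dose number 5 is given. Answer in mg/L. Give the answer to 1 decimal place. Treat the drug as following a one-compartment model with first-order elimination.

1.1 mg/L

C₀ per dose = Dose / Vd = 448 / 290 = 1.545 mg/L
k = ln2 / t½ = 0.693147 / 29.7 = 0.02334 h⁻¹
Fraction remaining after one interval: r = e^(−kτ) = e^(−0.02334 × 37.9) = 0.4129
Before dose 5, 4 doses have been given (aged 1τ, 2τ, 3τ, 4τ).
C_trough = C₀ × (r + r² + … + r^4) = C₀ × r(1−r^4)/(1−r)
        = 1.545 × 0.4129 × (1 − 0.02907) / (1 − 0.4129) = 1.055 mg/L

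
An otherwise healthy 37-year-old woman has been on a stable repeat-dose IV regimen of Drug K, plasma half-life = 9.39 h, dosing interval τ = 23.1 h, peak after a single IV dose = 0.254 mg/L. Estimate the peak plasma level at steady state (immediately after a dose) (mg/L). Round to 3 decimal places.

k = ln2 / t½ = 0.693147 / 9.39 = 0.07382 h⁻¹
e^(−kτ) = e^(−0.07382 × 23.1) = 0.1817
Accumulation ratio R = 1 / (1 − e^(−kτ)) = 1 / (1 − 0.1817) = 1.222
Steady-state peak = C₀ × R = 0.254 × 1.222 = 0.3104 mg/L

0.310 mg/L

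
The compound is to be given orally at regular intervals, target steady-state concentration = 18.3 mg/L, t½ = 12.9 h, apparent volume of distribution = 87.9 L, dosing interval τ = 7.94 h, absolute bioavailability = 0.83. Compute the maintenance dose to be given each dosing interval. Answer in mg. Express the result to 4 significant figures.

k = ln2 / t½ = 0.693147 / 12.9 = 0.05373 h⁻¹
CL = k × Vd = 0.05373 × 87.9 = 4.723 L/h
At steady state, F × (Dose/τ) = Css × CL.
Dose = Css × CL × τ / F = 18.3 × 4.723 × 7.94 / 0.83 = 826.8 mg

826.8 mg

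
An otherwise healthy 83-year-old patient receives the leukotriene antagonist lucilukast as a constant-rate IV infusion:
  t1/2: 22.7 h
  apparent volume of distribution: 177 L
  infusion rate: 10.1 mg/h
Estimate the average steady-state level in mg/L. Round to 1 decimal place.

1.9 mg/L

k = ln2 / t½ = 0.693147 / 22.7 = 0.03054 h⁻¹
CL = k × Vd = 0.03054 × 177 = 5.406 L/h
At steady state Css = R₀ / CL = 10.1 / 5.406 = 1.868 mg/L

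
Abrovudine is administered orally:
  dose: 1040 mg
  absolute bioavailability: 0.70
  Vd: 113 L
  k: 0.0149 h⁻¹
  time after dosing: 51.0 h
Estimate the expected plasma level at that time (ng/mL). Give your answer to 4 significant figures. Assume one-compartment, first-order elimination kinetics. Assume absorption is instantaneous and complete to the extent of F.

Amount reaching circulation = F × Dose = 0.70 × 1040 = 728.0 mg
C₀ = F·Dose / Vd = 728.0 / 113 = 6.442 mg/L
C = C₀ · e^(−k·t) = 6.442 × e^(−0.01490 × 51.0)
  = 6.442 × 0.4677 = 3.013 mg/L
Convert: 3.013 mg/L × 1000 = 3013 ng/mL

3013 ng/mL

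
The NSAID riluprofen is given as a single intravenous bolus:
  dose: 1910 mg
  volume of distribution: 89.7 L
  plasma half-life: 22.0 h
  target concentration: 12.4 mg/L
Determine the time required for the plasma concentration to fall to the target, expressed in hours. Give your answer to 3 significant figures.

17.2 h

C₀ = Dose / Vd = 1910 / 89.7 = 21.29 mg/L
k = ln2 / t½ = 0.693147 / 22.0 = 0.03151 h⁻¹
t = ln(C₀ / C) / k = ln(21.29 / 12.4) / 0.03151
  = ln(1.717) / 0.03151 = 0.5406 / 0.03151 = 17.16 h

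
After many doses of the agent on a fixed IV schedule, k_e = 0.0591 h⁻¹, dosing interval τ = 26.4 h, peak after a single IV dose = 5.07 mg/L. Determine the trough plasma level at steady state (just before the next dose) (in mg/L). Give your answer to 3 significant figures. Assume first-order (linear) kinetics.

e^(−kτ) = e^(−0.05910 × 26.4) = 0.2101
Accumulation ratio R = 1 / (1 − e^(−kτ)) = 1 / (1 − 0.2101) = 1.266
Steady-state trough = C₀ × R × e^(−kτ) = 5.07 × 1.266 × 0.2101 = 1.349 mg/L

1.35 mg/L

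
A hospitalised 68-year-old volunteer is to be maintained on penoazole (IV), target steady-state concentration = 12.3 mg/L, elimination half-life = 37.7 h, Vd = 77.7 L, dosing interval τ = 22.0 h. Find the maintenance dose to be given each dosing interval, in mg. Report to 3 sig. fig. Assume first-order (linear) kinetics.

387 mg

k = ln2 / t½ = 0.693147 / 37.7 = 0.01839 h⁻¹
CL = k × Vd = 0.01839 × 77.7 = 1.429 L/h
At steady state, Dose/τ = Css × CL.
Dose = Css × CL × τ = 12.3 × 1.429 × 22.0 = 386.7 mg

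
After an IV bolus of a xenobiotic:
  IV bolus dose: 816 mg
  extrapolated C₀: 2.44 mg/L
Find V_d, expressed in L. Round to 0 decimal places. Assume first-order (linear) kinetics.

Vd = Dose / C₀ = 816.0 / 2.44 = 334.4 L

334 L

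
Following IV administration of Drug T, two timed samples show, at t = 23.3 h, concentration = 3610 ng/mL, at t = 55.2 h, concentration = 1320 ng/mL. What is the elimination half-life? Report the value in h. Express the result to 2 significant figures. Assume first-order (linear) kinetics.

k = ln(C₁/C₂) / (t₂ − t₁) = ln(3610/1320) / (55.2 − 23.3)
  = 1.006 / 31.90 = 0.03154 h⁻¹
t½ = ln2 / k = 0.693147 / 0.03154 = 21.98 h

22 h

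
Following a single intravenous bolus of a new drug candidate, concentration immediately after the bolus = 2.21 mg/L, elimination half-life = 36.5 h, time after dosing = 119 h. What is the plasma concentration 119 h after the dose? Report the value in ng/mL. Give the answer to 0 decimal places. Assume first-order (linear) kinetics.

231 ng/mL

k = ln2 / t½ = 0.693147 / 36.5 = 0.01899 h⁻¹
C = C₀ · e^(−k·t) = 2.210 × e^(−0.01899 × 119)
  = 2.210 × 0.1044 = 0.2307 mg/L
Convert: 0.2307 mg/L × 1000 = 230.7 ng/mL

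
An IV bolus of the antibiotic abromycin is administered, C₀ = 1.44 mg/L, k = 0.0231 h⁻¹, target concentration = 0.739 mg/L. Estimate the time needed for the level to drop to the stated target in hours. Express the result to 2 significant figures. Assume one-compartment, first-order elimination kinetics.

t = ln(C₀ / C) / k = ln(1.440 / 0.739) / 0.02310
  = ln(1.949) / 0.02310 = 0.6673 / 0.02310 = 28.89 h

29 h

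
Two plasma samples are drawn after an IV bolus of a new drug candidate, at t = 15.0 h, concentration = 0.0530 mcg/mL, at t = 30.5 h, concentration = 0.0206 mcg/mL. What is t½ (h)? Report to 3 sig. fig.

k = ln(C₁/C₂) / (t₂ − t₁) = ln(0.0530/0.0206) / (30.5 − 15.0)
  = 0.9450 / 15.50 = 0.06097 h⁻¹
t½ = ln2 / k = 0.693147 / 0.06097 = 11.37 h

11.4 h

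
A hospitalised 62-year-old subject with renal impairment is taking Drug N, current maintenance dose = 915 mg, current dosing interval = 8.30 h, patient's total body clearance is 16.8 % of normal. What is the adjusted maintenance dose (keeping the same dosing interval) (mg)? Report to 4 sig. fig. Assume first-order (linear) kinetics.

153.7 mg

To keep the same average steady-state level, dosing rate must scale with clearance.
CL ratio = 16.8 / 100 = 0.1680
New dose (same interval) = 915 × 0.1680 = 153.7 mg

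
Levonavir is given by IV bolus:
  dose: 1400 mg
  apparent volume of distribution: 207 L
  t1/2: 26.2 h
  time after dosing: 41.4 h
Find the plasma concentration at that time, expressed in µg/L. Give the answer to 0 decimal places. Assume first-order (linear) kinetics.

2262 µg/L

C₀ = Dose / Vd = 1400 / 207 = 6.763 mg/L
k = ln2 / t½ = 0.693147 / 26.2 = 0.02646 h⁻¹
C = C₀ · e^(−k·t) = 6.763 × e^(−0.02646 × 41.4)
  = 6.763 × 0.3344 = 2.262 mg/L
Convert: 2.262 mg/L × 1000 = 2262 µg/L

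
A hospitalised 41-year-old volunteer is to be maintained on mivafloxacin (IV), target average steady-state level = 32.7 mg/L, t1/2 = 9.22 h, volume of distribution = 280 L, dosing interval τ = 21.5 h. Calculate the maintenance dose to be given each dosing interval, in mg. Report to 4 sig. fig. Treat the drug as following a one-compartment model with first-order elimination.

14800 mg

k = ln2 / t½ = 0.693147 / 9.22 = 0.07518 h⁻¹
CL = k × Vd = 0.07518 × 280 = 21.05 L/h
At steady state, Dose/τ = Css × CL.
Dose = Css × CL × τ = 32.7 × 21.05 × 21.5 = 14800 mg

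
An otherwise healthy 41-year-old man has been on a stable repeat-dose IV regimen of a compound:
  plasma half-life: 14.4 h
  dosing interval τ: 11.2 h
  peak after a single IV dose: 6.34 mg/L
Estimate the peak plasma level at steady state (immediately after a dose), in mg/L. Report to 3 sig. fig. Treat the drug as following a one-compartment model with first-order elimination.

k = ln2 / t½ = 0.693147 / 14.4 = 0.04814 h⁻¹
e^(−kτ) = e^(−0.04814 × 11.2) = 0.5832
Accumulation ratio R = 1 / (1 − e^(−kτ)) = 1 / (1 − 0.5832) = 2.399
Steady-state peak = C₀ × R = 6.34 × 2.399 = 15.21 mg/L

15.2 mg/L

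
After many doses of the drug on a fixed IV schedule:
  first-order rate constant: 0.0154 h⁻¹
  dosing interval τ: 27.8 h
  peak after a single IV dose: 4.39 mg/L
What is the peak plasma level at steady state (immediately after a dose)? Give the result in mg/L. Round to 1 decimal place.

e^(−kτ) = e^(−0.01540 × 27.8) = 0.6517
Accumulation ratio R = 1 / (1 − e^(−kτ)) = 1 / (1 − 0.6517) = 2.871
Steady-state peak = C₀ × R = 4.39 × 2.871 = 12.60 mg/L

12.6 mg/L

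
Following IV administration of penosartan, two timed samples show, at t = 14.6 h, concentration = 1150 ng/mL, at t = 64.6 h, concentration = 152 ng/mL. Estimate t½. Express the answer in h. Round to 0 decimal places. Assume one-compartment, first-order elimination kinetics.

k = ln(C₁/C₂) / (t₂ − t₁) = ln(1150/152) / (64.6 − 14.6)
  = 2.024 / 50.00 = 0.04048 h⁻¹
t½ = ln2 / k = 0.693147 / 0.04048 = 17.12 h

17 h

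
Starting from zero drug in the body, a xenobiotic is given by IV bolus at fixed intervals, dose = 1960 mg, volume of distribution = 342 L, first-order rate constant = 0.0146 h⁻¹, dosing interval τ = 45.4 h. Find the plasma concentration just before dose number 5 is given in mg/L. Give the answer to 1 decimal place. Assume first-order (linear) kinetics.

C₀ per dose = Dose / Vd = 1960 / 342 = 5.731 mg/L
Fraction remaining after one interval: r = e^(−kτ) = e^(−0.01460 × 45.4) = 0.5154
Before dose 5, 4 doses have been given (aged 1τ, 2τ, 3τ, 4τ).
C_trough = C₀ × (r + r² + … + r^4) = C₀ × r(1−r^4)/(1−r)
        = 5.731 × 0.5154 × (1 − 0.07056) / (1 − 0.5154) = 5.665 mg/L

5.7 mg/L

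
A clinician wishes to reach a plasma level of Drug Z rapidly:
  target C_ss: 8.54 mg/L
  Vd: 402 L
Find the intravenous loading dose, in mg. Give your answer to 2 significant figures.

LD = Css × Vd = 8.54 × 402 = 3433 mg

3400 mg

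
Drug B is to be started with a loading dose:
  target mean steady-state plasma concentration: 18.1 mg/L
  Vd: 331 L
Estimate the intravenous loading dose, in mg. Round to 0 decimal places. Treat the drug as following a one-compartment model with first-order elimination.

LD = Css × Vd = 18.1 × 331 = 5991 mg

5991 mg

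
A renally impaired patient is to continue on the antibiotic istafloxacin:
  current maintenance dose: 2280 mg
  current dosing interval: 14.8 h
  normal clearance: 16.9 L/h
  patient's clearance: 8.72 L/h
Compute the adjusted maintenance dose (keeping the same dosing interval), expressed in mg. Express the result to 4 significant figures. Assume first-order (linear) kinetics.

To keep the same average steady-state level, dosing rate must scale with clearance.
CL ratio = 8.72 / 16.9 = 0.5160
New dose (same interval) = 2280 × 0.5160 = 1176 mg

1176 mg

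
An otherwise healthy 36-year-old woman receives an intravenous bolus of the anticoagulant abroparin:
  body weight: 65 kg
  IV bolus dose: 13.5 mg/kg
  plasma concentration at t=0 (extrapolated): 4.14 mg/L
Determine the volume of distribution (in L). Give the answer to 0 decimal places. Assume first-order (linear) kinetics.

Dose = 13.5 × 65 = 877.5 mg
Vd = Dose / C₀ = 877.5 / 4.14 = 212.0 L

212 L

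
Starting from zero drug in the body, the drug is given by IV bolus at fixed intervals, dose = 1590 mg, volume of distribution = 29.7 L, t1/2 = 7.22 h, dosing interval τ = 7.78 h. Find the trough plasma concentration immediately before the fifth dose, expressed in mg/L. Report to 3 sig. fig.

C₀ per dose = Dose / Vd = 1590 / 29.7 = 53.54 mg/L
k = ln2 / t½ = 0.693147 / 7.22 = 0.09600 h⁻¹
Fraction remaining after one interval: r = e^(−kτ) = e^(−0.09600 × 7.78) = 0.4738
Before dose 5, 4 doses have been given (aged 1τ, 2τ, 3τ, 4τ).
C_trough = C₀ × (r + r² + … + r^4) = C₀ × r(1−r^4)/(1−r)
        = 53.54 × 0.4738 × (1 − 0.05039) / (1 − 0.4738) = 45.78 mg/L

45.8 mg/L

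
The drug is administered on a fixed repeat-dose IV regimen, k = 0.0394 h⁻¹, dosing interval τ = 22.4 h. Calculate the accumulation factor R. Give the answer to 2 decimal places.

e^(−kτ) = e^(−0.03940 × 22.4) = 0.4137
Accumulation ratio R = 1 / (1 − e^(−kτ)) = 1 / (1 − 0.4137) = 1.706

1.71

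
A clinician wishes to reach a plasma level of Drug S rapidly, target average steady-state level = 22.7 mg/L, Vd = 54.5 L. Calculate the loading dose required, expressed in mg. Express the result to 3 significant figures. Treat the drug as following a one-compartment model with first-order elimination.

LD = Css × Vd = 22.7 × 54.5 = 1237 mg

1240 mg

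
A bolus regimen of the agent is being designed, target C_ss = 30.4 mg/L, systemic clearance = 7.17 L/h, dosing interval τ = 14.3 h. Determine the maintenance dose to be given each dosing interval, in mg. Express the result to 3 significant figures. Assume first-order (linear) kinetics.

3120 mg

At steady state, Dose/τ = Css × CL.
Dose = Css × CL × τ = 30.4 × 7.170 × 14.3 = 3117 mg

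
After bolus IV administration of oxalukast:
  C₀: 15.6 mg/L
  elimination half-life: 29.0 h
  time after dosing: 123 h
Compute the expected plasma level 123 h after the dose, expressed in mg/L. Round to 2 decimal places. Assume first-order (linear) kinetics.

k = ln2 / t½ = 0.693147 / 29.0 = 0.02390 h⁻¹
C = C₀ · e^(−k·t) = 15.60 × e^(−0.02390 × 123)
  = 15.60 × 0.05288 = 0.8249 mg/L

0.82 mg/L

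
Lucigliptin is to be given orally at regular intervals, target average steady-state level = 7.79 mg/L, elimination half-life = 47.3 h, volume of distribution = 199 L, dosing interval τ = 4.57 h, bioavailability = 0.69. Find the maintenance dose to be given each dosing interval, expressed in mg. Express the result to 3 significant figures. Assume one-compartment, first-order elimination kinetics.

150 mg

k = ln2 / t½ = 0.693147 / 47.3 = 0.01465 h⁻¹
CL = k × Vd = 0.01465 × 199 = 2.915 L/h
At steady state, F × (Dose/τ) = Css × CL.
Dose = Css × CL × τ / F = 7.79 × 2.915 × 4.57 / 0.69 = 150.4 mg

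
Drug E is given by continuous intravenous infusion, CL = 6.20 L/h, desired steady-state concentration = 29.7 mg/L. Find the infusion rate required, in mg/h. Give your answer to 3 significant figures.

184 mg/h

At steady state, infusion rate R₀ = Css × CL = 29.7 × 6.200 = 184.1 mg/h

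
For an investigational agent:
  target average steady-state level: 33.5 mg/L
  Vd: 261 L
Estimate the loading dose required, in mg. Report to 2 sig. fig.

LD = Css × Vd = 33.5 × 261 = 8744 mg

8700 mg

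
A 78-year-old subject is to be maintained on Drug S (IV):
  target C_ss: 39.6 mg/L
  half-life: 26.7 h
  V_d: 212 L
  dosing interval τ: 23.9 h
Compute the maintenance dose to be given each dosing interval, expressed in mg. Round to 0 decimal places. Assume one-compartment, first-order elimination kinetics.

k = ln2 / t½ = 0.693147 / 26.7 = 0.02596 h⁻¹
CL = k × Vd = 0.02596 × 212 = 5.504 L/h
At steady state, Dose/τ = Css × CL.
Dose = Css × CL × τ = 39.6 × 5.504 × 23.9 = 5209 mg

5209 mg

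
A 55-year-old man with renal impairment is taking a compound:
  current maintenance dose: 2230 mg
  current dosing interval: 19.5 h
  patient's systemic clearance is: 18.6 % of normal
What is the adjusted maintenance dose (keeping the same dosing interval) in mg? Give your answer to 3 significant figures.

415 mg

To keep the same average steady-state level, dosing rate must scale with clearance.
CL ratio = 18.6 / 100 = 0.1860
New dose (same interval) = 2230 × 0.1860 = 414.8 mg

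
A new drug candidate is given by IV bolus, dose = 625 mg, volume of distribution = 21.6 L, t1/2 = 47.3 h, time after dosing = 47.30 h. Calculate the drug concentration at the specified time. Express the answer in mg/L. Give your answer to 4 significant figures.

C₀ = Dose / Vd = 625.0 / 21.6 = 28.94 mg/L
k = ln2 / t½ = 0.693147 / 47.3 = 0.01465 h⁻¹
t / t½ = 47.30 / 47.3 = 1 half-lives
C = C₀ × (1/2)^1 = 28.94 × 0.5000 = 14.47 mg/L

14.47 mg/L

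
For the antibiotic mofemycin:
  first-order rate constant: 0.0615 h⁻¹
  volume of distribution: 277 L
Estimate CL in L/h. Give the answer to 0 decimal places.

17 L/h

CL = k × Vd = 0.0615 × 277 = 17.04 L/h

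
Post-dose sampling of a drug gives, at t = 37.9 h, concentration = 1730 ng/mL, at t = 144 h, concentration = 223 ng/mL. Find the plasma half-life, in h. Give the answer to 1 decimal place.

35.9 h

k = ln(C₁/C₂) / (t₂ − t₁) = ln(1730/223) / (144 − 37.9)
  = 2.049 / 106.1 = 0.01931 h⁻¹
t½ = ln2 / k = 0.693147 / 0.01931 = 35.90 h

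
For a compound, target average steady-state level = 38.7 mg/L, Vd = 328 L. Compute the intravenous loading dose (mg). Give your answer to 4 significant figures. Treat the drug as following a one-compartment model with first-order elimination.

LD = Css × Vd = 38.7 × 328 = 12690 mg

12690 mg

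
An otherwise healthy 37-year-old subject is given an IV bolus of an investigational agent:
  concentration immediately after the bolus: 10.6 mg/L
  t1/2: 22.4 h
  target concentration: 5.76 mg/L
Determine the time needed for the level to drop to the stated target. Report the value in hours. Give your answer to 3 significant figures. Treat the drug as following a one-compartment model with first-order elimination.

k = ln2 / t½ = 0.693147 / 22.4 = 0.03094 h⁻¹
t = ln(C₀ / C) / k = ln(10.60 / 5.76) / 0.03094
  = ln(1.840) / 0.03094 = 0.6098 / 0.03094 = 19.71 h

19.7 h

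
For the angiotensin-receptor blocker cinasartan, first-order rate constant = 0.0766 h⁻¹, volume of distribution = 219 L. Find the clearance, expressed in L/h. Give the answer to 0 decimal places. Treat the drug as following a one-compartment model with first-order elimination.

CL = k × Vd = 0.0766 × 219 = 16.78 L/h

17 L/h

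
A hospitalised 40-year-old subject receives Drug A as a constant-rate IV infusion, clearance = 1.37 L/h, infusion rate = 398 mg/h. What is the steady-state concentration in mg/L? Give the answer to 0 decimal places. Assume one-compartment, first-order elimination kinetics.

291 mg/L

At steady state Css = R₀ / CL = 398 / 1.370 = 290.5 mg/L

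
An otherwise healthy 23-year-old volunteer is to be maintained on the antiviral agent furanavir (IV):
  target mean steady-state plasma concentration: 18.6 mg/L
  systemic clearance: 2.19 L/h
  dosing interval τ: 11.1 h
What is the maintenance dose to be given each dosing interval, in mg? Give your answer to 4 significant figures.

At steady state, Dose/τ = Css × CL.
Dose = Css × CL × τ = 18.6 × 2.190 × 11.1 = 452.1 mg

452.1 mg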